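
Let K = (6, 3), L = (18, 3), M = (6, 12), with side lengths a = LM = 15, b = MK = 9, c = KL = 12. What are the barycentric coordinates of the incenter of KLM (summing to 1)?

(5/12, 1/4, 1/3)

The incenter has barycentric coordinates proportional to the opposite side lengths: (15 : 9 : 12).
Normalizing by 15+9+12 = 36 gives (5/12, 1/4, 1/3).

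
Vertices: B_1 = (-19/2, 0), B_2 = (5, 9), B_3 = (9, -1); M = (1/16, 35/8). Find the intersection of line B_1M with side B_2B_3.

Barycentric coordinates of M with respect to B_1B_2B_3: (3/8, 1/2, 1/8).
On side B_2B_3 the B_1-coordinate is zero; dropping M's B_1-weight 3/8 and renormalizing the remaining 1/2 : 1/8 gives weights 4/5, 1/5 on B_2, B_3.
N = (4/5)·(5, 9) + (1/5)·(9, -1) = (29/5, 7).

(29/5, 7)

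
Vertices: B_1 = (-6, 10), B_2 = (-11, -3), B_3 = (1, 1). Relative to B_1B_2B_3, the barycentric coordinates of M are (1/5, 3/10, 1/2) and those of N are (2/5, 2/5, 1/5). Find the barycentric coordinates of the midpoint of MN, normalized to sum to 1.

Since both coordinate triples sum to 1, the midpoint's barycentrics are the componentwise average.
(1/5+2/5)/2 = 3/10; similarly 7/20 and 7/20.

(3/10, 7/20, 7/20)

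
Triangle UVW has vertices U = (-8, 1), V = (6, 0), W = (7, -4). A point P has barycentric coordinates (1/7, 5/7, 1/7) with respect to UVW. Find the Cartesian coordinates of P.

P = (1/7)·U + (5/7)·V + (1/7)·W.
x-coordinate: (1/7)·(-8) + (5/7)·6 + (1/7)·7 = 29/7.
y-coordinate: (1/7)·1 + (5/7)·0 + (1/7)·(-4) = -3/7.

(29/7, -3/7)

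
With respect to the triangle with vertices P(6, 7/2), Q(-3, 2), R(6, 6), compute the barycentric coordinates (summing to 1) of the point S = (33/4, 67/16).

(9/8, -1/4, 1/8)

Signed area of the reference triangle: [PQR] = ½·(6·(2−6) + (-3)·(6−(7/2)) + 6·(7/2−2)) = ½·(-24 − 15/2 + 9) = -45/4.
[SQR] = ½·((33/4)·(2−6) + (-3)·(6−(67/16)) + 6·(67/16−2)) = ½·(-33 − 87/16 + 105/8) = -405/32, so the P-coordinate is (-405/32)/(-45/4) = 9/8.
[PSR] = ½·(6·(67/16−6) + (33/4)·(6−(7/2)) + 6·(7/2−(67/16))) = ½·(-87/8 + 165/8 − 33/8) = 45/16, so the Q-coordinate is -1/4.
[PQS] = ½·(6·(2−(67/16)) + (-3)·(67/16−(7/2)) + (33/4)·(7/2−2)) = ½·(-105/8 − 33/16 + 99/8) = -45/32, so the R-coordinate is 1/8.
Check: 9/8 − 1/4 + 1/8 = 1.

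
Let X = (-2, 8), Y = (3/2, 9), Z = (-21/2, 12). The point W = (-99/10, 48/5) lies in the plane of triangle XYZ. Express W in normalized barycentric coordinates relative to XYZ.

(6/5, -4/5, 3/5)

Signed area of the reference triangle: [XYZ] = ½·((-2)·(9−12) + (3/2)·(12−8) + (-21/2)·(8−9)) = ½·(6 + 6 + 21/2) = 45/4.
[WYZ] = ½·((-99/10)·(9−12) + (3/2)·(12−(48/5)) + (-21/2)·(48/5−9)) = ½·(297/10 + 18/5 − 63/10) = 27/2, so the X-coordinate is (27/2)/(45/4) = 6/5.
[XWZ] = ½·((-2)·(48/5−12) + (-99/10)·(12−8) + (-21/2)·(8−(48/5))) = ½·(24/5 − 198/5 + 84/5) = -9, so the Y-coordinate is -4/5.
[XYW] = ½·((-2)·(9−(48/5)) + (3/2)·(48/5−8) + (-99/10)·(8−9)) = ½·(6/5 + 12/5 + 99/10) = 27/4, so the Z-coordinate is 3/5.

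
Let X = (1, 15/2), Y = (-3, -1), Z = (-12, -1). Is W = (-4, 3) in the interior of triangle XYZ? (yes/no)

Barycentric coordinates of W: (8/17, 32/153, 49/153).
The three coordinates are positive, positive, positive; a point is interior exactly when all three are positive.

yes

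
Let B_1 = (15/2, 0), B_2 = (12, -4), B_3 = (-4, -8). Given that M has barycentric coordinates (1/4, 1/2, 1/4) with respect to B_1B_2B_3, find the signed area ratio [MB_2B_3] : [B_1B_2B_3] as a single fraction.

1/4

The signed ratio [MB_2B_3]/[B_1B_2B_3] equals the barycentric coordinate of M at vertex B_1, which is 1/4.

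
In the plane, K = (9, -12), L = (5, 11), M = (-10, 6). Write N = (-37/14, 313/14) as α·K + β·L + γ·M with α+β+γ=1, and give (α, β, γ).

(-4/7, 17/14, 5/14)

Signed area of the reference triangle: [KLM] = ½·(9·(11−6) + 5·(6−(-12)) + (-10)·(-12−11)) = ½·(45 + 90 + 230) = 365/2.
[NLM] = ½·((-37/14)·(11−6) + 5·(6−(313/14)) + (-10)·(313/14−11)) = ½·(-185/14 − 1145/14 − 795/7) = -730/7, so the K-coordinate is (-730/7)/(365/2) = -4/7.
[KNM] = ½·(9·(313/14−6) + (-37/14)·(6−(-12)) + (-10)·(-12−(313/14))) = ½·(2061/14 − 333/7 + 2405/7) = 6205/28, so the L-coordinate is 17/14.
[KLN] = ½·(9·(11−(313/14)) + 5·(313/14−(-12)) + (-37/14)·(-12−11)) = ½·(-1431/14 + 2405/14 + 851/14) = 1825/28, so the M-coordinate is 5/14.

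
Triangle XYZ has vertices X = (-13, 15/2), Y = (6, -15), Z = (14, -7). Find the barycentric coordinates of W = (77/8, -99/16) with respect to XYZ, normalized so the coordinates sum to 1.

Signed area of the reference triangle: [XYZ] = ½·((-13)·(-15−(-7)) + 6·(-7−(15/2)) + 14·(15/2−(-15))) = ½·(104 − 87 + 315) = 166.
[WYZ] = ½·((77/8)·(-15−(-7)) + 6·(-7−(-99/16)) + 14·(-99/16−(-15))) = ½·(-77 − 39/8 + 987/8) = 83/4, so the X-coordinate is (83/4)/166 = 1/8.
[XWZ] = ½·((-13)·(-99/16−(-7)) + (77/8)·(-7−(15/2)) + 14·(15/2−(-99/16))) = ½·(-169/16 − 2233/16 + 1533/8) = 83/4, so the Y-coordinate is 1/8.
[XYW] = ½·((-13)·(-15−(-99/16)) + 6·(-99/16−(15/2)) + (77/8)·(15/2−(-15))) = ½·(1833/16 − 657/8 + 3465/16) = 249/2, so the Z-coordinate is 3/4.
Check: 1/8 + 1/8 + 3/4 = 1.

(1/8, 1/8, 3/4)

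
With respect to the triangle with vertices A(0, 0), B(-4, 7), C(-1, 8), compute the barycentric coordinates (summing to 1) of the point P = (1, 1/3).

Signed area of the reference triangle: [ABC] = ½·(0·(7−8) + (-4)·(8−0) + (-1)·(0−7)) = ½·(0 − 32 + 7) = -25/2.
[PBC] = ½·(1·(7−8) + (-4)·(8−(1/3)) + (-1)·(1/3−7)) = ½·(-1 − 92/3 + 20/3) = -25/2, so the A-coordinate is (-25/2)/(-25/2) = 1.
[APC] = ½·(0·(1/3−8) + 1·(8−0) + (-1)·(0−(1/3))) = ½·(0 + 8 + 1/3) = 25/6, so the B-coordinate is -1/3.
[ABP] = ½·(0·(7−(1/3)) + (-4)·(1/3−0) + 1·(0−7)) = ½·(0 − 4/3 − 7) = -25/6, so the C-coordinate is 1/3.

(1, -1/3, 1/3)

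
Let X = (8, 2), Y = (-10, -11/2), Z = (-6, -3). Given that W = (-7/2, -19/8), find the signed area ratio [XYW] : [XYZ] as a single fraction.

1/2

[XYZ] = ½·(8·(-11/2−(-3)) + (-10)·(-3−2) + (-6)·(2−(-11/2))) = ½·(-20 + 50 − 45) = -15/2.
[XYW] = ½·(8·(-11/2−(-19/8)) + (-10)·(-19/8−2) + (-7/2)·(2−(-11/2))) = ½·(-25 + 175/4 − 105/4) = -15/4, so the ratio is (-15/4)/(-15/2) = 1/2.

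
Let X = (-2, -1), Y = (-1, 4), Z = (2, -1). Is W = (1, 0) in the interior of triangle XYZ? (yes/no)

yes

Barycentric coordinates of W: (1/10, 1/5, 7/10).
The three coordinates are positive, positive, positive; a point is interior exactly when all three are positive.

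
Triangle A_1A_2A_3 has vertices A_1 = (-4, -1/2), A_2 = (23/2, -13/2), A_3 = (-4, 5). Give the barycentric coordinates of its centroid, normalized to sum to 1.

(1/3, 1/3, 1/3)

The centroid is the average of the vertices, so each weight is 1/3.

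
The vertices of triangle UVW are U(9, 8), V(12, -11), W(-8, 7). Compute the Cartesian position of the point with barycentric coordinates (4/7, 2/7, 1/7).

(52/7, 17/7)

P = (4/7)·U + (2/7)·V + (1/7)·W.
x-coordinate: (4/7)·9 + (2/7)·12 + (1/7)·(-8) = 52/7.
y-coordinate: (4/7)·8 + (2/7)·(-11) + (1/7)·7 = 17/7.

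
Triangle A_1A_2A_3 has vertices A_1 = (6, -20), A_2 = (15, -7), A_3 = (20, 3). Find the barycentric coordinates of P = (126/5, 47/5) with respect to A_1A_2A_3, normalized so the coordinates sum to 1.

Signed area of the reference triangle: [A_1A_2A_3] = ½·(6·(-7−3) + 15·(3−(-20)) + 20·(-20−(-7))) = ½·(-60 + 345 − 260) = 25/2.
[PA_2A_3] = ½·((126/5)·(-7−3) + 15·(3−(47/5)) + 20·(47/5−(-7))) = ½·(-252 − 96 + 328) = -10, so the A_1-coordinate is (-10)/(25/2) = -4/5.
[A_1PA_3] = ½·(6·(47/5−3) + (126/5)·(3−(-20)) + 20·(-20−(47/5))) = ½·(192/5 + 2898/5 − 588) = 15, so the A_2-coordinate is 6/5.
[A_1A_2P] = ½·(6·(-7−(47/5)) + 15·(47/5−(-20)) + (126/5)·(-20−(-7))) = ½·(-492/5 + 441 − 1638/5) = 15/2, so the A_3-coordinate is 3/5.
Check: -4/5 + 6/5 + 3/5 = 1.

(-4/5, 6/5, 3/5)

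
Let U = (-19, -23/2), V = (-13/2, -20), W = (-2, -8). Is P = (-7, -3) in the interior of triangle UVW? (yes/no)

no

Barycentric coordinates of P: (110/251, -410/753, 833/753).
The three coordinates are positive, negative, positive; a point is interior exactly when all three are positive.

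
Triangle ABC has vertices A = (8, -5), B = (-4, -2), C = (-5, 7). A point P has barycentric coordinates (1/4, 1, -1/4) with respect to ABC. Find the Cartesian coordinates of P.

P = (1/4)·A + 1·B + (-1/4)·C.
x-coordinate: (1/4)·8 + 1·(-4) + (-1/4)·(-5) = -3/4.
y-coordinate: (1/4)·(-5) + 1·(-2) + (-1/4)·7 = -5.

(-3/4, -5)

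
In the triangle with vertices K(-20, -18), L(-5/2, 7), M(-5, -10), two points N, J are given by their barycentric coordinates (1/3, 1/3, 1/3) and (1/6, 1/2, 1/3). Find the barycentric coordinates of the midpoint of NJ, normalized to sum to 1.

(1/4, 5/12, 1/3)

Since both coordinate triples sum to 1, the midpoint's barycentrics are the componentwise average.
(1/3+1/6)/2 = 1/4; similarly 5/12 and 1/3.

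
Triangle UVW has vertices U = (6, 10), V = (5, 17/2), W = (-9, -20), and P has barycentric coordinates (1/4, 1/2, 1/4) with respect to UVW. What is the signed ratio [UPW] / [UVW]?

The signed ratio [UPW]/[UVW] equals the barycentric coordinate of P at vertex V, which is 1/2.

1/2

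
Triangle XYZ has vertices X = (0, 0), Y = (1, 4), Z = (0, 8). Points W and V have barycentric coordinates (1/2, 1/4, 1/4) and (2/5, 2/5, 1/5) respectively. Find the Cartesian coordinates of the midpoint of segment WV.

Barycentric coordinates of the midpoint are the average: (9/20, 13/40, 9/40).
Converting: (9/20)·X + (13/40)·Y + (9/40)·Z = (13/40, 31/10).

(13/40, 31/10)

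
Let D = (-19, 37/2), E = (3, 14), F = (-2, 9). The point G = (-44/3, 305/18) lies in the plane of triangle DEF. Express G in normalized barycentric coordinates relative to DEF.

(7/9, 1/9, 1/9)

Signed area of the reference triangle: [DEF] = ½·((-19)·(14−9) + 3·(9−(37/2)) + (-2)·(37/2−14)) = ½·(-95 − 57/2 − 9) = -265/4.
[GEF] = ½·((-44/3)·(14−9) + 3·(9−(305/18)) + (-2)·(305/18−14)) = ½·(-220/3 − 143/6 − 53/9) = -1855/36, so the D-coordinate is (-1855/36)/(-265/4) = 7/9.
[DGF] = ½·((-19)·(305/18−9) + (-44/3)·(9−(37/2)) + (-2)·(37/2−(305/18))) = ½·(-2717/18 + 418/3 − 28/9) = -265/36, so the E-coordinate is 1/9.
[DEG] = ½·((-19)·(14−(305/18)) + 3·(305/18−(37/2)) + (-44/3)·(37/2−14)) = ½·(1007/18 − 14/3 − 66) = -265/36, so the F-coordinate is 1/9.
Check: 7/9 + 1/9 + 1/9 = 1.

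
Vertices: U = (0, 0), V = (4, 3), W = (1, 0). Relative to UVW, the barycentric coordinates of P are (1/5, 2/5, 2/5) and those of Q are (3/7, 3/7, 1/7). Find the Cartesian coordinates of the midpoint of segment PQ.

Barycentric coordinates of the midpoint are the average: (11/35, 29/70, 19/70).
Converting: (11/35)·U + (29/70)·V + (19/70)·W = (27/14, 87/70).

(27/14, 87/70)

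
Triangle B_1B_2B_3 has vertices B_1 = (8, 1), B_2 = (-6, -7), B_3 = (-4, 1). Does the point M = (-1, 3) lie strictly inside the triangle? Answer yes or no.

Barycentric coordinates of M: (5/24, -1/4, 25/24).
The three coordinates are positive, negative, positive; a point is interior exactly when all three are positive.

no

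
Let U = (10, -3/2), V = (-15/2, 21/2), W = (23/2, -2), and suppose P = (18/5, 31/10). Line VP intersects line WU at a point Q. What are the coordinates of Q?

Barycentric coordinates of P with respect to UVW: (1/5, 2/5, 2/5).
On side WU the V-coordinate is zero; dropping P's V-weight 2/5 and renormalizing the remaining 2/5 : 1/5 gives weights 2/3, 1/3 on W, U.
Q = (2/3)·(23/2, -2) + (1/3)·(10, -3/2) = (11, -11/6).

(11, -11/6)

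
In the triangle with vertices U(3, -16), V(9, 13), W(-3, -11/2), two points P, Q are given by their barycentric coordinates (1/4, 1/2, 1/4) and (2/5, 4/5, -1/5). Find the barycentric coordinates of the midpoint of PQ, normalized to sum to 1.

(13/40, 13/20, 1/40)

Since both coordinate triples sum to 1, the midpoint's barycentrics are the componentwise average.
(1/4+2/5)/2 = 13/40; similarly 13/20 and 1/40.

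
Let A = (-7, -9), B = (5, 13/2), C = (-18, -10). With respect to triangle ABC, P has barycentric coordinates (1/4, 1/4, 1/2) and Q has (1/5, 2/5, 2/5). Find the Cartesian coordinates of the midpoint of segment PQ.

(-161/20, -353/80)

Barycentric coordinates of the midpoint are the average: (9/40, 13/40, 9/20).
Converting: (9/40)·A + (13/40)·B + (9/20)·C = (-161/20, -353/80).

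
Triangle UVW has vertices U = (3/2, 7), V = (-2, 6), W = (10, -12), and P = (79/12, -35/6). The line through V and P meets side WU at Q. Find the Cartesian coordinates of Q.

Barycentric coordinates of P with respect to UVW: (1/6, 1/6, 2/3).
On side WU the V-coordinate is zero; dropping P's V-weight 1/6 and renormalizing the remaining 2/3 : 1/6 gives weights 4/5, 1/5 on W, U.
Q = (4/5)·(10, -12) + (1/5)·(3/2, 7) = (83/10, -41/5).

(83/10, -41/5)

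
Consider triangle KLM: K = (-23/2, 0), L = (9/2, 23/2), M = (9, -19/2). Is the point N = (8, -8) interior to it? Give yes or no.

Barycentric coordinates of N: (19/517, 85/1551, 1409/1551).
The three coordinates are positive, positive, positive; a point is interior exactly when all three are positive.

yes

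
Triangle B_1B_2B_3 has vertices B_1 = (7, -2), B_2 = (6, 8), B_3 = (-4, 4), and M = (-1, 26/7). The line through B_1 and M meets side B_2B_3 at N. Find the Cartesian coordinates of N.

(-7/3, 14/3)

Barycentric coordinates of M with respect to B_1B_2B_3: (1/7, 1/7, 5/7).
On side B_2B_3 the B_1-coordinate is zero; dropping M's B_1-weight 1/7 and renormalizing the remaining 1/7 : 5/7 gives weights 1/6, 5/6 on B_2, B_3.
N = (1/6)·(6, 8) + (5/6)·(-4, 4) = (-7/3, 14/3).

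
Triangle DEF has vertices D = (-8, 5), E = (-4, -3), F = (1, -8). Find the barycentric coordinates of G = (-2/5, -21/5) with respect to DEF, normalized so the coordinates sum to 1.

Signed area of the reference triangle: [DEF] = ½·((-8)·(-3−(-8)) + (-4)·(-8−5) + 1·(5−(-3))) = ½·(-40 + 52 + 8) = 10.
[GEF] = ½·((-2/5)·(-3−(-8)) + (-4)·(-8−(-21/5)) + 1·(-21/5−(-3))) = ½·(-2 + 76/5 − 6/5) = 6, so the D-coordinate is 6/10 = 3/5.
[DGF] = ½·((-8)·(-21/5−(-8)) + (-2/5)·(-8−5) + 1·(5−(-21/5))) = ½·(-152/5 + 26/5 + 46/5) = -8, so the E-coordinate is -4/5.
[DEG] = ½·((-8)·(-3−(-21/5)) + (-4)·(-21/5−5) + (-2/5)·(5−(-3))) = ½·(-48/5 + 184/5 − 16/5) = 12, so the F-coordinate is 6/5.
Check: 3/5 − 4/5 + 6/5 = 1.

(3/5, -4/5, 6/5)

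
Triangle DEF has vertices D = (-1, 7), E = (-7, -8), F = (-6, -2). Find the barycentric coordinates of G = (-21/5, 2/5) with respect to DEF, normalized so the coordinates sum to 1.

Signed area of the reference triangle: [DEF] = ½·((-1)·(-8−(-2)) + (-7)·(-2−7) + (-6)·(7−(-8))) = ½·(6 + 63 − 90) = -21/2.
[GEF] = ½·((-21/5)·(-8−(-2)) + (-7)·(-2−(2/5)) + (-6)·(2/5−(-8))) = ½·(126/5 + 84/5 − 252/5) = -21/5, so the D-coordinate is (-21/5)/(-21/2) = 2/5.
[DGF] = ½·((-1)·(2/5−(-2)) + (-21/5)·(-2−7) + (-6)·(7−(2/5))) = ½·(-12/5 + 189/5 − 198/5) = -21/10, so the E-coordinate is 1/5.
[DEG] = ½·((-1)·(-8−(2/5)) + (-7)·(2/5−7) + (-21/5)·(7−(-8))) = ½·(42/5 + 231/5 − 63) = -21/5, so the F-coordinate is 2/5.
Check: 2/5 + 1/5 + 2/5 = 1.

(2/5, 1/5, 2/5)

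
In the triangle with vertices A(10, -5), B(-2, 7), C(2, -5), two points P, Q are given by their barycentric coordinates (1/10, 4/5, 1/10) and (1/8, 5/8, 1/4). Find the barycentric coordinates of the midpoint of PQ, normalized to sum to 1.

Since both coordinate triples sum to 1, the midpoint's barycentrics are the componentwise average.
(1/10+1/8)/2 = 9/80; similarly 57/80 and 7/40.

(9/80, 57/80, 7/40)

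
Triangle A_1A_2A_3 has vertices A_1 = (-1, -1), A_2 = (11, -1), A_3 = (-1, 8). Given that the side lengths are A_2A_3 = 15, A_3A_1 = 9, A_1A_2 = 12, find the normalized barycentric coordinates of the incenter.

(5/12, 1/4, 1/3)

The incenter has barycentric coordinates proportional to the opposite side lengths: (15 : 9 : 12).
Normalizing by 15+9+12 = 36 gives (5/12, 1/4, 1/3).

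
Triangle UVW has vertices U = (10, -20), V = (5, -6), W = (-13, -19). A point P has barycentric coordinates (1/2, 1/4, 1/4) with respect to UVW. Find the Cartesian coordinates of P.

(3, -65/4)

P = (1/2)·U + (1/4)·V + (1/4)·W.
x-coordinate: (1/2)·10 + (1/4)·5 + (1/4)·(-13) = 3.
y-coordinate: (1/2)·(-20) + (1/4)·(-6) + (1/4)·(-19) = -65/4.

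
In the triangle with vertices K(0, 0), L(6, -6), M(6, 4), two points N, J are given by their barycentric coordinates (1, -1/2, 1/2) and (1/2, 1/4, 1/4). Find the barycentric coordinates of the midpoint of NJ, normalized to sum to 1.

(3/4, -1/8, 3/8)

Since both coordinate triples sum to 1, the midpoint's barycentrics are the componentwise average.
(1+1/2)/2 = 3/4; similarly -1/8 and 3/8.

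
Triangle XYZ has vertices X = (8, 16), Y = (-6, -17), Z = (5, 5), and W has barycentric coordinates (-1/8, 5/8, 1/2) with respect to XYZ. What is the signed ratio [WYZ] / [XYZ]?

The signed ratio [WYZ]/[XYZ] equals the barycentric coordinate of W at vertex X, which is -1/8.

-1/8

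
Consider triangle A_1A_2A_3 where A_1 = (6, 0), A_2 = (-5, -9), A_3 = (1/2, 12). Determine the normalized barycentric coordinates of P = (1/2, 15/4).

(1/4, 1/4, 1/2)

Signed area of the reference triangle: [A_1A_2A_3] = ½·(6·(-9−12) + (-5)·(12−0) + (1/2)·(0−(-9))) = ½·(-126 − 60 + 9/2) = -363/4.
[PA_2A_3] = ½·((1/2)·(-9−12) + (-5)·(12−(15/4)) + (1/2)·(15/4−(-9))) = ½·(-21/2 − 165/4 + 51/8) = -363/16, so the A_1-coordinate is (-363/16)/(-363/4) = 1/4.
[A_1PA_3] = ½·(6·(15/4−12) + (1/2)·(12−0) + (1/2)·(0−(15/4))) = ½·(-99/2 + 6 − 15/8) = -363/16, so the A_2-coordinate is 1/4.
[A_1A_2P] = ½·(6·(-9−(15/4)) + (-5)·(15/4−0) + (1/2)·(0−(-9))) = ½·(-153/2 − 75/4 + 9/2) = -363/8, so the A_3-coordinate is 1/2.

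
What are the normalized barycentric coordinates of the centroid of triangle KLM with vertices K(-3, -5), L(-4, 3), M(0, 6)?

(1/3, 1/3, 1/3)

The centroid is the average of the vertices, so each weight is 1/3.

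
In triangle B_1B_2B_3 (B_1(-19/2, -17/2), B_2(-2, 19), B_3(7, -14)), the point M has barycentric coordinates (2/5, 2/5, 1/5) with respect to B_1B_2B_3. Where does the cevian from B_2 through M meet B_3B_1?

(-4, -31/3)

Line B_2M meets B_3B_1 where the B_2-coordinate vanishes; zeroing M's B_2-weight and renormalizing leaves B_3, B_1-weights 1/5 : 2/5 → (1/3, 2/3).
So N = (1/3)·B_3 + (2/3)·B_1 = (-4, -31/3).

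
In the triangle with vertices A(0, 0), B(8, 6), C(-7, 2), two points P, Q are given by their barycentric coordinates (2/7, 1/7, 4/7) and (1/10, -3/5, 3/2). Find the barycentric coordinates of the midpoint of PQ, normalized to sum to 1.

(27/140, -8/35, 29/28)

Since both coordinate triples sum to 1, the midpoint's barycentrics are the componentwise average.
(2/7+1/10)/2 = 27/140; similarly -8/35 and 29/28.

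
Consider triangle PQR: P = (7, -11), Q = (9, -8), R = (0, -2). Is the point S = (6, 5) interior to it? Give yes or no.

Barycentric coordinates of S: (-33/13, 103/39, 35/39).
The three coordinates are negative, positive, positive; a point is interior exactly when all three are positive.

no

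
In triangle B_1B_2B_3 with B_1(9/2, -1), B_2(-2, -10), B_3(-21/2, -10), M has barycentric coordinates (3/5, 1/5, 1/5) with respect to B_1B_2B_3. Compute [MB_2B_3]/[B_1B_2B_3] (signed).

3/5

The signed ratio [MB_2B_3]/[B_1B_2B_3] equals the barycentric coordinate of M at vertex B_1, which is 3/5.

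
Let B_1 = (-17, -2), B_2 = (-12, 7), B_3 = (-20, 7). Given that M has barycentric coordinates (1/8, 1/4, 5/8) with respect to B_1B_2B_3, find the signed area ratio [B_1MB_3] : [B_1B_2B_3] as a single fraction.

1/4

The signed ratio [B_1MB_3]/[B_1B_2B_3] equals the barycentric coordinate of M at vertex B_2, which is 1/4.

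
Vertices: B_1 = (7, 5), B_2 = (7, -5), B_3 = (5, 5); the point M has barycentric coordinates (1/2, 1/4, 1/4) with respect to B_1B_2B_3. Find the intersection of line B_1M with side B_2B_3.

Line B_1M meets B_2B_3 where the B_1-coordinate vanishes; zeroing M's B_1-weight and renormalizing leaves B_2, B_3-weights 1/4 : 1/4 → (1/2, 1/2).
So N = (1/2)·B_2 + (1/2)·B_3 = (6, 0).

(6, 0)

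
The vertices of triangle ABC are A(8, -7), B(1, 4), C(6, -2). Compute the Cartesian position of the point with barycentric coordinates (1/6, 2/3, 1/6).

(3, 7/6)

P = (1/6)·A + (2/3)·B + (1/6)·C.
x-coordinate: (1/6)·8 + (2/3)·1 + (1/6)·6 = 3.
y-coordinate: (1/6)·(-7) + (2/3)·4 + (1/6)·(-2) = 7/6.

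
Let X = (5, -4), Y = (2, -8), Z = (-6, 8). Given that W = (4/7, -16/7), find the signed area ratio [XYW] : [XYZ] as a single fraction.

[XYZ] = ½·(5·(-8−8) + 2·(8−(-4)) + (-6)·(-4−(-8))) = ½·(-80 + 24 − 24) = -40.
[XYW] = ½·(5·(-8−(-16/7)) + 2·(-16/7−(-4)) + (4/7)·(-4−(-8))) = ½·(-200/7 + 24/7 + 16/7) = -80/7, so the ratio is (-80/7)/(-40) = 2/7.

2/7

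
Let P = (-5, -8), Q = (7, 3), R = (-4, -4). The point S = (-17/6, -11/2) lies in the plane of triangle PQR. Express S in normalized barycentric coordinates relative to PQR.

Signed area of the reference triangle: [PQR] = ½·((-5)·(3−(-4)) + 7·(-4−(-8)) + (-4)·(-8−3)) = ½·(-35 + 28 + 44) = 37/2.
[SQR] = ½·((-17/6)·(3−(-4)) + 7·(-4−(-11/2)) + (-4)·(-11/2−3)) = ½·(-119/6 + 21/2 + 34) = 37/3, so the P-coordinate is (37/3)/(37/2) = 2/3.
[PSR] = ½·((-5)·(-11/2−(-4)) + (-17/6)·(-4−(-8)) + (-4)·(-8−(-11/2))) = ½·(15/2 − 34/3 + 10) = 37/12, so the Q-coordinate is 1/6.
[PQS] = ½·((-5)·(3−(-11/2)) + 7·(-11/2−(-8)) + (-17/6)·(-8−3)) = ½·(-85/2 + 35/2 + 187/6) = 37/12, so the R-coordinate is 1/6.
Check: 2/3 + 1/6 + 1/6 = 1.

(2/3, 1/6, 1/6)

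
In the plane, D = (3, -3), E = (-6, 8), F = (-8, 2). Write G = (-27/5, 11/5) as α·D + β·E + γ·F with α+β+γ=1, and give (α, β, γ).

(1/5, 1/5, 3/5)

Signed area of the reference triangle: [DEF] = ½·(3·(8−2) + (-6)·(2−(-3)) + (-8)·(-3−8)) = ½·(18 − 30 + 88) = 38.
[GEF] = ½·((-27/5)·(8−2) + (-6)·(2−(11/5)) + (-8)·(11/5−8)) = ½·(-162/5 + 6/5 + 232/5) = 38/5, so the D-coordinate is (38/5)/38 = 1/5.
[DGF] = ½·(3·(11/5−2) + (-27/5)·(2−(-3)) + (-8)·(-3−(11/5))) = ½·(3/5 − 27 + 208/5) = 38/5, so the E-coordinate is 1/5.
[DEG] = ½·(3·(8−(11/5)) + (-6)·(11/5−(-3)) + (-27/5)·(-3−8)) = ½·(87/5 − 156/5 + 297/5) = 114/5, so the F-coordinate is 3/5.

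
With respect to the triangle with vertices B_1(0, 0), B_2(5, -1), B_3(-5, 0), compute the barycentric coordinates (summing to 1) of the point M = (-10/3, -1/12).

Signed area of the reference triangle: [B_1B_2B_3] = ½·(0·(-1−0) + 5·(0−0) + (-5)·(0−(-1))) = ½·(0 + 0 − 5) = -5/2.
[MB_2B_3] = ½·((-10/3)·(-1−0) + 5·(0−(-1/12)) + (-5)·(-1/12−(-1))) = ½·(10/3 + 5/12 − 55/12) = -5/12, so the B_1-coordinate is (-5/12)/(-5/2) = 1/6.
[B_1MB_3] = ½·(0·(-1/12−0) + (-10/3)·(0−0) + (-5)·(0−(-1/12))) = ½·(0 + 0 − 5/12) = -5/24, so the B_2-coordinate is 1/12.
[B_1B_2M] = ½·(0·(-1−(-1/12)) + 5·(-1/12−0) + (-10/3)·(0−(-1))) = ½·(0 − 5/12 − 10/3) = -15/8, so the B_3-coordinate is 3/4.

(1/6, 1/12, 3/4)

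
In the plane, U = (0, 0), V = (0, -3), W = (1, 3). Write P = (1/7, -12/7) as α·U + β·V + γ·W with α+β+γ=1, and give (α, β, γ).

Signed area of the reference triangle: [UVW] = ½·(0·(-3−3) + 0·(3−0) + 1·(0−(-3))) = ½·(0 + 0 + 3) = 3/2.
[PVW] = ½·((1/7)·(-3−3) + 0·(3−(-12/7)) + 1·(-12/7−(-3))) = ½·(-6/7 + 0 + 9/7) = 3/14, so the U-coordinate is (3/14)/(3/2) = 1/7.
[UPW] = ½·(0·(-12/7−3) + (1/7)·(3−0) + 1·(0−(-12/7))) = ½·(0 + 3/7 + 12/7) = 15/14, so the V-coordinate is 5/7.
[UVP] = ½·(0·(-3−(-12/7)) + 0·(-12/7−0) + (1/7)·(0−(-3))) = ½·(0 + 0 + 3/7) = 3/14, so the W-coordinate is 1/7.
Check: 1/7 + 5/7 + 1/7 = 1.

(1/7, 5/7, 1/7)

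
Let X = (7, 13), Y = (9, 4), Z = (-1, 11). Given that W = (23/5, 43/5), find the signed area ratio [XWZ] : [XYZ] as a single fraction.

[XYZ] = ½·(7·(4−11) + 9·(11−13) + (-1)·(13−4)) = ½·(-49 − 18 − 9) = -38.
[XWZ] = ½·(7·(43/5−11) + (23/5)·(11−13) + (-1)·(13−(43/5))) = ½·(-84/5 − 46/5 − 22/5) = -76/5, so the ratio is (-76/5)/(-38) = 2/5.

2/5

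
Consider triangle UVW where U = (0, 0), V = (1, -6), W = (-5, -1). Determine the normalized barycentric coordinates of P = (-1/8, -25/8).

Signed area of the reference triangle: [UVW] = ½·(0·(-6−(-1)) + 1·(-1−0) + (-5)·(0−(-6))) = ½·(0 − 1 − 30) = -31/2.
[PVW] = ½·((-1/8)·(-6−(-1)) + 1·(-1−(-25/8)) + (-5)·(-25/8−(-6))) = ½·(5/8 + 17/8 − 115/8) = -93/16, so the U-coordinate is (-93/16)/(-31/2) = 3/8.
[UPW] = ½·(0·(-25/8−(-1)) + (-1/8)·(-1−0) + (-5)·(0−(-25/8))) = ½·(0 + 1/8 − 125/8) = -31/4, so the V-coordinate is 1/2.
[UVP] = ½·(0·(-6−(-25/8)) + 1·(-25/8−0) + (-1/8)·(0−(-6))) = ½·(0 − 25/8 − 3/4) = -31/16, so the W-coordinate is 1/8.
Check: 3/8 + 1/2 + 1/8 = 1.

(3/8, 1/2, 1/8)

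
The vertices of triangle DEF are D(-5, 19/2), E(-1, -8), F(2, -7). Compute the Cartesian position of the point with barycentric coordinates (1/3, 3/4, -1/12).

(-31/12, -9/4)

G = (1/3)·D + (3/4)·E + (-1/12)·F.
x-coordinate: (1/3)·(-5) + (3/4)·(-1) + (-1/12)·2 = -31/12.
y-coordinate: (1/3)·(19/2) + (3/4)·(-8) + (-1/12)·(-7) = -9/4.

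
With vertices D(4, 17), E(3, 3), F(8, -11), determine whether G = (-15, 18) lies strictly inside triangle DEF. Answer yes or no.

no

Barycentric coordinates of G: (-59/28, 44/7, -89/28).
The three coordinates are negative, positive, negative; a point is interior exactly when all three are positive.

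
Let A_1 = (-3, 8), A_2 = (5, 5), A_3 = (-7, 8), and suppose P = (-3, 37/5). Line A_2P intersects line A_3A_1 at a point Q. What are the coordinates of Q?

Barycentric coordinates of P with respect to A_1A_2A_3: (2/5, 1/5, 2/5).
On side A_3A_1 the A_2-coordinate is zero; dropping P's A_2-weight 1/5 and renormalizing the remaining 2/5 : 2/5 gives weights 1/2, 1/2 on A_3, A_1.
Q = (1/2)·(-7, 8) + (1/2)·(-3, 8) = (-5, 8).

(-5, 8)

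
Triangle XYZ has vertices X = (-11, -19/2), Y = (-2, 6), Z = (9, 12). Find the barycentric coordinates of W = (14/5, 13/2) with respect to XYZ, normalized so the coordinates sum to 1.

Signed area of the reference triangle: [XYZ] = ½·((-11)·(6−12) + (-2)·(12−(-19/2)) + 9·(-19/2−6)) = ½·(66 − 43 − 279/2) = -233/4.
[WYZ] = ½·((14/5)·(6−12) + (-2)·(12−(13/2)) + 9·(13/2−6)) = ½·(-84/5 − 11 + 9/2) = -233/20, so the X-coordinate is (-233/20)/(-233/4) = 1/5.
[XWZ] = ½·((-11)·(13/2−12) + (14/5)·(12−(-19/2)) + 9·(-19/2−(13/2))) = ½·(121/2 + 301/5 − 144) = -233/20, so the Y-coordinate is 1/5.
[XYW] = ½·((-11)·(6−(13/2)) + (-2)·(13/2−(-19/2)) + (14/5)·(-19/2−6)) = ½·(11/2 − 32 − 217/5) = -699/20, so the Z-coordinate is 3/5.

(1/5, 1/5, 3/5)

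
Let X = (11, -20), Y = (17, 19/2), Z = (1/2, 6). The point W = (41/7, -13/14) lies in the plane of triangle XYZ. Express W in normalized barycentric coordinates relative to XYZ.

Signed area of the reference triangle: [XYZ] = ½·(11·(19/2−6) + 17·(6−(-20)) + (1/2)·(-20−(19/2))) = ½·(77/2 + 442 − 59/4) = 1863/8.
[WYZ] = ½·((41/7)·(19/2−6) + 17·(6−(-13/14)) + (1/2)·(-13/14−(19/2))) = ½·(41/2 + 1649/14 − 73/14) = 1863/28, so the X-coordinate is (1863/28)/(1863/8) = 2/7.
[XWZ] = ½·(11·(-13/14−6) + (41/7)·(6−(-20)) + (1/2)·(-20−(-13/14))) = ½·(-1067/14 + 1066/7 − 267/28) = 1863/56, so the Y-coordinate is 1/7.
[XYW] = ½·(11·(19/2−(-13/14)) + 17·(-13/14−(-20)) + (41/7)·(-20−(19/2))) = ½·(803/7 + 4539/14 − 2419/14) = 1863/14, so the Z-coordinate is 4/7.

(2/7, 1/7, 4/7)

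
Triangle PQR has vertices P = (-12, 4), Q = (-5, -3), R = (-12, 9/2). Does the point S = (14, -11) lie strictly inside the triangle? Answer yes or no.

Barycentric coordinates of S: (-173/7, 26/7, 22).
The three coordinates are negative, positive, positive; a point is interior exactly when all three are positive.

no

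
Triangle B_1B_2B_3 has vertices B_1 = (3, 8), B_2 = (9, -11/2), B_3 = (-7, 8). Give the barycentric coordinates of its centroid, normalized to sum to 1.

The centroid is the average of the vertices, so each weight is 1/3.

(1/3, 1/3, 1/3)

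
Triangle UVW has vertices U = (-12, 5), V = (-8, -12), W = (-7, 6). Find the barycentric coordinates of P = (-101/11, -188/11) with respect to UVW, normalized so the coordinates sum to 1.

Signed area of the reference triangle: [UVW] = ½·((-12)·(-12−6) + (-8)·(6−5) + (-7)·(5−(-12))) = ½·(216 − 8 − 119) = 89/2.
[PVW] = ½·((-101/11)·(-12−6) + (-8)·(6−(-188/11)) + (-7)·(-188/11−(-12))) = ½·(1818/11 − 2032/11 + 392/11) = 89/11, so the U-coordinate is (89/11)/(89/2) = 2/11.
[UPW] = ½·((-12)·(-188/11−6) + (-101/11)·(6−5) + (-7)·(5−(-188/11))) = ½·(3048/11 − 101/11 − 1701/11) = 623/11, so the V-coordinate is 14/11.
[UVP] = ½·((-12)·(-12−(-188/11)) + (-8)·(-188/11−5) + (-101/11)·(5−(-12))) = ½·(-672/11 + 1944/11 − 1717/11) = -445/22, so the W-coordinate is -5/11.

(2/11, 14/11, -5/11)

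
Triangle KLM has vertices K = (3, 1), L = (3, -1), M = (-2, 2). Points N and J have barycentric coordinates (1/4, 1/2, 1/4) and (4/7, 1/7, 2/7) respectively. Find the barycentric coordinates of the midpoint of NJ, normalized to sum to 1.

Since both coordinate triples sum to 1, the midpoint's barycentrics are the componentwise average.
(1/4+4/7)/2 = 23/56; similarly 9/28 and 15/56.

(23/56, 9/28, 15/56)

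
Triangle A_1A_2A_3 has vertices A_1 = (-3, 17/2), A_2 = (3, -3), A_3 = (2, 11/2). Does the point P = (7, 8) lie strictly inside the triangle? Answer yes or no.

no

Barycentric coordinates of P: (-90/79, -55/79, 224/79).
The three coordinates are negative, negative, positive; a point is interior exactly when all three are positive.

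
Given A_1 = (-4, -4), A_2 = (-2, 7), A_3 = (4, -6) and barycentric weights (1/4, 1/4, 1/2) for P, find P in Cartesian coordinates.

P = (1/4)·A_1 + (1/4)·A_2 + (1/2)·A_3.
x-coordinate: (1/4)·(-4) + (1/4)·(-2) + (1/2)·4 = 1/2.
y-coordinate: (1/4)·(-4) + (1/4)·7 + (1/2)·(-6) = -9/4.

(1/2, -9/4)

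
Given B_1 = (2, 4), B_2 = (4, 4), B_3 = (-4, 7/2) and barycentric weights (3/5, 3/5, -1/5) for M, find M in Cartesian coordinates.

(22/5, 41/10)

M = (3/5)·B_1 + (3/5)·B_2 + (-1/5)·B_3.
x-coordinate: (3/5)·2 + (3/5)·4 + (-1/5)·(-4) = 22/5.
y-coordinate: (3/5)·4 + (3/5)·4 + (-1/5)·(7/2) = 41/10.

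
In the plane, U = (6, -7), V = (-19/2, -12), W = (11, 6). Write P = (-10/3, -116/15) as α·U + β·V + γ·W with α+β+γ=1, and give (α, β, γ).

(2/15, 2/3, 1/5)

Signed area of the reference triangle: [UVW] = ½·(6·(-12−6) + (-19/2)·(6−(-7)) + 11·(-7−(-12))) = ½·(-108 − 247/2 + 55) = -353/4.
[PVW] = ½·((-10/3)·(-12−6) + (-19/2)·(6−(-116/15)) + 11·(-116/15−(-12))) = ½·(60 − 1957/15 + 704/15) = -353/30, so the U-coordinate is (-353/30)/(-353/4) = 2/15.
[UPW] = ½·(6·(-116/15−6) + (-10/3)·(6−(-7)) + 11·(-7−(-116/15))) = ½·(-412/5 − 130/3 + 121/15) = -353/6, so the V-coordinate is 2/3.
[UVP] = ½·(6·(-12−(-116/15)) + (-19/2)·(-116/15−(-7)) + (-10/3)·(-7−(-12))) = ½·(-128/5 + 209/30 − 50/3) = -353/20, so the W-coordinate is 1/5.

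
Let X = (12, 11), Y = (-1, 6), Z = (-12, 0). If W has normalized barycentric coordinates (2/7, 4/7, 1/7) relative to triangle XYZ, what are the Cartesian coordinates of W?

(8/7, 46/7)

W = (2/7)·X + (4/7)·Y + (1/7)·Z.
x-coordinate: (2/7)·12 + (4/7)·(-1) + (1/7)·(-12) = 8/7.
y-coordinate: (2/7)·11 + (4/7)·6 + (1/7)·0 = 46/7.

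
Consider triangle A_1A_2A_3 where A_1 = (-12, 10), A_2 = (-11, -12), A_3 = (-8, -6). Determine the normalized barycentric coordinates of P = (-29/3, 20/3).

Signed area of the reference triangle: [A_1A_2A_3] = ½·((-12)·(-12−(-6)) + (-11)·(-6−10) + (-8)·(10−(-12))) = ½·(72 + 176 − 176) = 36.
[PA_2A_3] = ½·((-29/3)·(-12−(-6)) + (-11)·(-6−(20/3)) + (-8)·(20/3−(-12))) = ½·(58 + 418/3 − 448/3) = 24, so the A_1-coordinate is 24/36 = 2/3.
[A_1PA_3] = ½·((-12)·(20/3−(-6)) + (-29/3)·(-6−10) + (-8)·(10−(20/3))) = ½·(-152 + 464/3 − 80/3) = -12, so the A_2-coordinate is -1/3.
[A_1A_2P] = ½·((-12)·(-12−(20/3)) + (-11)·(20/3−10) + (-29/3)·(10−(-12))) = ½·(224 + 110/3 − 638/3) = 24, so the A_3-coordinate is 2/3.
Check: 2/3 − 1/3 + 2/3 = 1.

(2/3, -1/3, 2/3)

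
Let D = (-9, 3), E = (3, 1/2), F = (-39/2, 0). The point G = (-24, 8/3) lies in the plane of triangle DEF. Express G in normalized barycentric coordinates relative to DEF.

(1, -2/3, 2/3)

Signed area of the reference triangle: [DEF] = ½·((-9)·(1/2−0) + 3·(0−3) + (-39/2)·(3−(1/2))) = ½·(-9/2 − 9 − 195/4) = -249/8.
[GEF] = ½·((-24)·(1/2−0) + 3·(0−(8/3)) + (-39/2)·(8/3−(1/2))) = ½·(-12 − 8 − 169/4) = -249/8, so the D-coordinate is (-249/8)/(-249/8) = 1.
[DGF] = ½·((-9)·(8/3−0) + (-24)·(0−3) + (-39/2)·(3−(8/3))) = ½·(-24 + 72 − 13/2) = 83/4, so the E-coordinate is -2/3.
[DEG] = ½·((-9)·(1/2−(8/3)) + 3·(8/3−3) + (-24)·(3−(1/2))) = ½·(39/2 − 1 − 60) = -83/4, so the F-coordinate is 2/3.
Check: 1 − 2/3 + 2/3 = 1.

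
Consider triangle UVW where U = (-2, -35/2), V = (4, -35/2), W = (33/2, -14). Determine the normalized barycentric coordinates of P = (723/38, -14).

(-8/19, 8/19, 1)

Signed area of the reference triangle: [UVW] = ½·((-2)·(-35/2−(-14)) + 4·(-14−(-35/2)) + (33/2)·(-35/2−(-35/2))) = ½·(7 + 14 + 0) = 21/2.
[PVW] = ½·((723/38)·(-35/2−(-14)) + 4·(-14−(-14)) + (33/2)·(-14−(-35/2))) = ½·(-5061/76 + 0 + 231/4) = -84/19, so the U-coordinate is (-84/19)/(21/2) = -8/19.
[UPW] = ½·((-2)·(-14−(-14)) + (723/38)·(-14−(-35/2)) + (33/2)·(-35/2−(-14))) = ½·(0 + 5061/76 − 231/4) = 84/19, so the V-coordinate is 8/19.
[UVP] = ½·((-2)·(-35/2−(-14)) + 4·(-14−(-35/2)) + (723/38)·(-35/2−(-35/2))) = ½·(7 + 14 + 0) = 21/2, so the W-coordinate is 1.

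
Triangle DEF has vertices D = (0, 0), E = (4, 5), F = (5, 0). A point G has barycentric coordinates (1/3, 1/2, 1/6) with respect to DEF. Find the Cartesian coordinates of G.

G = (1/3)·D + (1/2)·E + (1/6)·F.
x-coordinate: (1/3)·0 + (1/2)·4 + (1/6)·5 = 17/6.
y-coordinate: (1/3)·0 + (1/2)·5 + (1/6)·0 = 5/2.

(17/6, 5/2)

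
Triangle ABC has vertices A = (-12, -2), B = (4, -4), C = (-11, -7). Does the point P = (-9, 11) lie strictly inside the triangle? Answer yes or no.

no

Barycentric coordinates of P: (44/13, 14/39, -107/39).
The three coordinates are positive, positive, negative; a point is interior exactly when all three are positive.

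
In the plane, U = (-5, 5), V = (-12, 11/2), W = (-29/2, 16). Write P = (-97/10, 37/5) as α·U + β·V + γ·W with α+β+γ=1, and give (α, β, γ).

Signed area of the reference triangle: [UVW] = ½·((-5)·(11/2−16) + (-12)·(16−5) + (-29/2)·(5−(11/2))) = ½·(105/2 − 132 + 29/4) = -289/8.
[PVW] = ½·((-97/10)·(11/2−16) + (-12)·(16−(37/5)) + (-29/2)·(37/5−(11/2))) = ½·(2037/20 − 516/5 − 551/20) = -289/20, so the U-coordinate is (-289/20)/(-289/8) = 2/5.
[UPW] = ½·((-5)·(37/5−16) + (-97/10)·(16−5) + (-29/2)·(5−(37/5))) = ½·(43 − 1067/10 + 174/5) = -289/20, so the V-coordinate is 2/5.
[UVP] = ½·((-5)·(11/2−(37/5)) + (-12)·(37/5−5) + (-97/10)·(5−(11/2))) = ½·(19/2 − 144/5 + 97/20) = -289/40, so the W-coordinate is 1/5.
Check: 2/5 + 2/5 + 1/5 = 1.

(2/5, 2/5, 1/5)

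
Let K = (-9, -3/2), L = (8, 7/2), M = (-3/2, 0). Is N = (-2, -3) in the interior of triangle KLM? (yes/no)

Barycentric coordinates of N: (-107/48, -29/16, 121/24).
The three coordinates are negative, negative, positive; a point is interior exactly when all three are positive.

no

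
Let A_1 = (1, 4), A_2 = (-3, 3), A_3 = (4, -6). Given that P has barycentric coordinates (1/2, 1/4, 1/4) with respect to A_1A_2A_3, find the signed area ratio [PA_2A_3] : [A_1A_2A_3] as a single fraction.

1/2

The signed ratio [PA_2A_3]/[A_1A_2A_3] equals the barycentric coordinate of P at vertex A_1, which is 1/2.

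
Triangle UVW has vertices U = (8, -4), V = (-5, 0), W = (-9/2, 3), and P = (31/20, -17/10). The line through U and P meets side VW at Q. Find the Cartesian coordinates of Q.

Barycentric coordinates of P with respect to UVW: (1/2, 2/5, 1/10).
On side VW the U-coordinate is zero; dropping P's U-weight 1/2 and renormalizing the remaining 2/5 : 1/10 gives weights 4/5, 1/5 on V, W.
Q = (4/5)·(-5, 0) + (1/5)·(-9/2, 3) = (-49/10, 3/5).

(-49/10, 3/5)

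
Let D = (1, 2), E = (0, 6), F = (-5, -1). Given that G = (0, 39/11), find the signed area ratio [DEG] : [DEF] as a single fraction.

1/11

[DEF] = ½·(1·(6−(-1)) + 0·(-1−2) + (-5)·(2−6)) = ½·(7 + 0 + 20) = 27/2.
[DEG] = ½·(1·(6−(39/11)) + 0·(39/11−2) + 0·(2−6)) = ½·(27/11 + 0 + 0) = 27/22, so the ratio is (27/22)/(27/2) = 1/11.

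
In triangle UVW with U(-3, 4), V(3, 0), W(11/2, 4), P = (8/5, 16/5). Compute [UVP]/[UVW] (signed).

2/5

[UVW] = ½·((-3)·(0−4) + 3·(4−4) + (11/2)·(4−0)) = ½·(12 + 0 + 22) = 17.
[UVP] = ½·((-3)·(0−(16/5)) + 3·(16/5−4) + (8/5)·(4−0)) = ½·(48/5 − 12/5 + 32/5) = 34/5, so the ratio is (34/5)/17 = 2/5.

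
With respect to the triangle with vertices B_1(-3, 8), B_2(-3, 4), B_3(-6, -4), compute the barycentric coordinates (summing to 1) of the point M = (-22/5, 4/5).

Signed area of the reference triangle: [B_1B_2B_3] = ½·((-3)·(4−(-4)) + (-3)·(-4−8) + (-6)·(8−4)) = ½·(-24 + 36 − 24) = -6.
[MB_2B_3] = ½·((-22/5)·(4−(-4)) + (-3)·(-4−(4/5)) + (-6)·(4/5−4)) = ½·(-176/5 + 72/5 + 96/5) = -4/5, so the B_1-coordinate is (-4/5)/(-6) = 2/15.
[B_1MB_3] = ½·((-3)·(4/5−(-4)) + (-22/5)·(-4−8) + (-6)·(8−(4/5))) = ½·(-72/5 + 264/5 − 216/5) = -12/5, so the B_2-coordinate is 2/5.
[B_1B_2M] = ½·((-3)·(4−(4/5)) + (-3)·(4/5−8) + (-22/5)·(8−4)) = ½·(-48/5 + 108/5 − 88/5) = -14/5, so the B_3-coordinate is 7/15.
Check: 2/15 + 2/5 + 7/15 = 1.

(2/15, 2/5, 7/15)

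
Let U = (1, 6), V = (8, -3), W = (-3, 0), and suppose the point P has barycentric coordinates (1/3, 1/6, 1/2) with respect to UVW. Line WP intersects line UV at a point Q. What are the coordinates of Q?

Line WP meets UV where the W-coordinate vanishes; zeroing P's W-weight and renormalizing leaves U, V-weights 1/3 : 1/6 → (2/3, 1/3).
So Q = (2/3)·U + (1/3)·V = (10/3, 3).

(10/3, 3)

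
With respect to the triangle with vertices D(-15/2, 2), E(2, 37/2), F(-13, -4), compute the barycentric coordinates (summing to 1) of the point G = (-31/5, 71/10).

(-2/5, 3/5, 4/5)

Signed area of the reference triangle: [DEF] = ½·((-15/2)·(37/2−(-4)) + 2·(-4−2) + (-13)·(2−(37/2))) = ½·(-675/4 − 12 + 429/2) = 135/8.
[GEF] = ½·((-31/5)·(37/2−(-4)) + 2·(-4−(71/10)) + (-13)·(71/10−(37/2))) = ½·(-279/2 − 111/5 + 741/5) = -27/4, so the D-coordinate is (-27/4)/(135/8) = -2/5.
[DGF] = ½·((-15/2)·(71/10−(-4)) + (-31/5)·(-4−2) + (-13)·(2−(71/10))) = ½·(-333/4 + 186/5 + 663/10) = 81/8, so the E-coordinate is 3/5.
[DEG] = ½·((-15/2)·(37/2−(71/10)) + 2·(71/10−2) + (-31/5)·(2−(37/2))) = ½·(-171/2 + 51/5 + 1023/10) = 27/2, so the F-coordinate is 4/5.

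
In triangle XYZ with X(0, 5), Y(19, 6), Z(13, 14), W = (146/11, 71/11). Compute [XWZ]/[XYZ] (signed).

[XYZ] = ½·(0·(6−14) + 19·(14−5) + 13·(5−6)) = ½·(0 + 171 − 13) = 79.
[XWZ] = ½·(0·(71/11−14) + (146/11)·(14−5) + 13·(5−(71/11))) = ½·(0 + 1314/11 − 208/11) = 553/11, so the ratio is (553/11)/79 = 7/11.

7/11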